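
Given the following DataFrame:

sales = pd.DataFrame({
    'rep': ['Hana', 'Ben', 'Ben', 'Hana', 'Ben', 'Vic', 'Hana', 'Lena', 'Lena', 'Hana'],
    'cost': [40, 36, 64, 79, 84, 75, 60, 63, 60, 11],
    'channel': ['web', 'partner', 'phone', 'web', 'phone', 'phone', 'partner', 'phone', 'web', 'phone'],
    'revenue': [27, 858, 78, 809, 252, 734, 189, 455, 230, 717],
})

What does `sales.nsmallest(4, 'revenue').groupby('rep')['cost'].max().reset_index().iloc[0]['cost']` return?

64

take 4 rows with smallest revenue:
    rep  cost  channel  revenue
0  Hana    40      web       27
2   Ben    64    phone       78
6  Hana    60  partner      189
8  Lena    60      web      230
group by rep, max of cost:
rep
Ben     64
Hana    60
Lena    60
Name: cost, dtype: int64
reset_index():
    rep  cost
0   Ben    64
1  Hana    60
2  Lena    60
Reading off the value at position 0, column 'cost', we get 64.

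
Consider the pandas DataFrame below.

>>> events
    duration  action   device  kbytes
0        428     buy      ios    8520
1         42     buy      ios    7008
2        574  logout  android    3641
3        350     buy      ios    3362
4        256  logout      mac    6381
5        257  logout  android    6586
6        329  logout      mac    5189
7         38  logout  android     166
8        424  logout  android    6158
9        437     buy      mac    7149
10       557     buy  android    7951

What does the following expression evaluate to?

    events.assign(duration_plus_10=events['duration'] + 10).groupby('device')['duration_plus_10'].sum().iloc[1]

850

add column duration_plus_10 = events['duration'] + 10:
    duration  action   device  kbytes  duration_plus_10
0        428     buy      ios    8520               438
1         42     buy      ios    7008                52
2        574  logout  android    3641               584
3        350     buy      ios    3362               360
4        256  logout      mac    6381               266
5        257  logout  android    6586               267
6        329  logout      mac    5189               339
7         38  logout  android     166                48
8        424  logout  android    6158               434
9        437     buy      mac    7149               447
10       557     buy  android    7951               567
group by device, sum of duration_plus_10:
device
android    1900
ios         850
mac        1052
Name: duration_plus_10, dtype: int64
Then the value at position 1: 850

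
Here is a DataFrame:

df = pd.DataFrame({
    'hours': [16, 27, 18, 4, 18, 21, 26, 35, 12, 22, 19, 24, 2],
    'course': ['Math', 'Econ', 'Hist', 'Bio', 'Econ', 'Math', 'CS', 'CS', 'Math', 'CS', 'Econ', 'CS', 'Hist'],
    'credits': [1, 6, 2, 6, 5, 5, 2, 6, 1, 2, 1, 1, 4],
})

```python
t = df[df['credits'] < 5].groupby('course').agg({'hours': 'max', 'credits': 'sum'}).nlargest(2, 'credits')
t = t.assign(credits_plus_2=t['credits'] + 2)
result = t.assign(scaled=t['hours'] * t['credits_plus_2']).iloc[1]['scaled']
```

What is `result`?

filter rows where credits < 5:
    hours course  credits
0      16   Math        1
2      18   Hist        2
6      26     CS        2
8      12   Math        1
9      22     CS        2
10     19   Econ        1
11     24     CS        1
12      2   Hist        4
group by course: max(hours), sum(credits):
        hours  credits
course                
CS         26        5
Econ       19        1
Hist       18        6
Math       16        2
take 2 rows with largest credits:
        hours  credits
course                
Hist       18        6
CS         26        5
add column credits_plus_2 = t['credits'] + 2:
        hours  credits  credits_plus_2
course                                
Hist       18        6               8
CS         26        5               7
add column scaled = t['hours'] * t['credits_plus_2']:
        hours  credits  credits_plus_2  scaled
course                                        
Hist       18        6               8     144
CS         26        5               7     182

182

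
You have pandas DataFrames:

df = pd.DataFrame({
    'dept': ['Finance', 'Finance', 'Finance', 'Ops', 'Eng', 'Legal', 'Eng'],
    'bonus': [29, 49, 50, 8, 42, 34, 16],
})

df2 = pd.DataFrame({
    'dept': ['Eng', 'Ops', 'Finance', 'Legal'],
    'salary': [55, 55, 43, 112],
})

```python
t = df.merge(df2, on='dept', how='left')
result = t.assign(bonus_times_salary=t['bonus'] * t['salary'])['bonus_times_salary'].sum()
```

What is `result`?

merge on 'dept' (how='left') → 7 rows:
      dept  bonus  salary
0  Finance     29      43
1  Finance     49      43
2  Finance     50      43
3      Ops      8      55
4      Eng     42      55
5    Legal     34     112
6      Eng     16      55
add column bonus_times_salary = t['bonus'] * t['salary']:
      dept  bonus  salary  bonus_times_salary
0  Finance     29      43                1247
1  Finance     49      43                2107
2  Finance     50      43                2150
3      Ops      8      55                 440
4      Eng     42      55                2310
5    Legal     34     112                3808
6      Eng     16      55                 880
Reading off the sum of column 'bonus_times_salary', we get 12942.

12942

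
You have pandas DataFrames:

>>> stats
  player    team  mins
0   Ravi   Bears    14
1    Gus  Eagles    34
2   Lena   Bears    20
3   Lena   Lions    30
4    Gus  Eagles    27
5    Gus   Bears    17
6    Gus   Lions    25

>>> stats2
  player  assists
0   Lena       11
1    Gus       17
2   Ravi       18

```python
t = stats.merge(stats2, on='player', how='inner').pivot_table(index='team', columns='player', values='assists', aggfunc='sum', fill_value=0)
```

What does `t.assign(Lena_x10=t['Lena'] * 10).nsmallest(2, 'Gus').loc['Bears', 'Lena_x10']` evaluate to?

110

merge on 'player' (how='inner') → 7 rows:
  player    team  mins  assists
0   Ravi   Bears    14       18
1    Gus  Eagles    34       17
2   Lena   Bears    20       11
3   Lena   Lions    30       11
4    Gus  Eagles    27       17
5    Gus   Bears    17       17
6    Gus   Lions    25       17
pivot: rows=team, cols=player, sum(assists):
player  Gus  Lena  Ravi
team                   
Bears    17    11    18
Eagles   34     0     0
Lions    17    11     0
add column Lena_x10 = t['Lena'] * 10:
player  Gus  Lena  Ravi  Lena_x10
team                             
Bears    17    11    18       110
Eagles   34     0     0         0
Lions    17    11     0       110
take 2 rows with smallest Gus:
player  Gus  Lena  Ravi  Lena_x10
team                             
Bears    17    11    18       110
Lions    17    11     0       110
Taking the value at row 'Bears', column 'Lena_x10' gives 110.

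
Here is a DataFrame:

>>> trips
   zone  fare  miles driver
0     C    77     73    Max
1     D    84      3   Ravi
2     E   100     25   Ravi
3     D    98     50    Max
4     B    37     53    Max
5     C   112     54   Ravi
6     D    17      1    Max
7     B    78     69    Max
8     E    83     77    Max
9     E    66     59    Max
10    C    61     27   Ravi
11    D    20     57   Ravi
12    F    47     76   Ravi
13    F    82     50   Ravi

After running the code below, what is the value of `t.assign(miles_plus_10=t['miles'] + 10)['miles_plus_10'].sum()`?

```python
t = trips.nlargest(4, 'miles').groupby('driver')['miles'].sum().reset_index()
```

take 4 rows with largest miles:
   zone  fare  miles driver
8     E    83     77    Max
12    F    47     76   Ravi
0     C    77     73    Max
7     B    78     69    Max
group by driver, sum of miles:
driver
Max     219
Ravi     76
Name: miles, dtype: int64
reset_index():
  driver  miles
0    Max    219
1   Ravi     76
add column miles_plus_10 = t['miles'] + 10:
  driver  miles  miles_plus_10
0    Max    219            229
1   Ravi     76             86
sum of column 'miles_plus_10' → 315

315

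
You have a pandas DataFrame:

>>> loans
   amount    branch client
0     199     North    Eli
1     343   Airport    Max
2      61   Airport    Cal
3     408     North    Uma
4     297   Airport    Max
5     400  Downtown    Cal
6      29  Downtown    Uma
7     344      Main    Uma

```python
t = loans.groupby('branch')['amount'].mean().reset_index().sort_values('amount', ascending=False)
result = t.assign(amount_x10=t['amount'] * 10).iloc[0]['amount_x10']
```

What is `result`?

group by branch, mean of amount:
branch
Airport     233.666667
Downtown    214.500000
Main        344.000000
North       303.500000
Name: amount, dtype: float64
reset_index():
     branch      amount
0   Airport  233.666667
1  Downtown  214.500000
2      Main  344.000000
3     North  303.500000
sort by amount descending:
     branch      amount
2      Main  344.000000
3     North  303.500000
0   Airport  233.666667
1  Downtown  214.500000
add column amount_x10 = t['amount'] * 10:
     branch      amount   amount_x10
2      Main  344.000000  3440.000000
3     North  303.500000  3035.000000
0   Airport  233.666667  2336.666667
1  Downtown  214.500000  2145.000000

3440.0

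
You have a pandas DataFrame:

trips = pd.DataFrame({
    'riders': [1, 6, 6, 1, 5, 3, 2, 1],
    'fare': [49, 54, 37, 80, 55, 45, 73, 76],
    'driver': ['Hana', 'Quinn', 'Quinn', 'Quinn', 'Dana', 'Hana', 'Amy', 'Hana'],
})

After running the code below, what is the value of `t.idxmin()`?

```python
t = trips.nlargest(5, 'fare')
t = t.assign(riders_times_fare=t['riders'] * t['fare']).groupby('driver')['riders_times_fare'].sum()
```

take 5 rows with largest fare:
   riders  fare driver
3       1    80  Quinn
7       1    76   Hana
6       2    73    Amy
4       5    55   Dana
1       6    54  Quinn
add column riders_times_fare = t['riders'] * t['fare']:
   riders  fare driver  riders_times_fare
3       1    80  Quinn                 80
7       1    76   Hana                 76
6       2    73    Amy                146
4       5    55   Dana                275
1       6    54  Quinn                324
group by driver, sum of riders_times_fare:
driver
Amy      146
Dana     275
Hana      76
Quinn    404
Name: riders_times_fare, dtype: int64

Hana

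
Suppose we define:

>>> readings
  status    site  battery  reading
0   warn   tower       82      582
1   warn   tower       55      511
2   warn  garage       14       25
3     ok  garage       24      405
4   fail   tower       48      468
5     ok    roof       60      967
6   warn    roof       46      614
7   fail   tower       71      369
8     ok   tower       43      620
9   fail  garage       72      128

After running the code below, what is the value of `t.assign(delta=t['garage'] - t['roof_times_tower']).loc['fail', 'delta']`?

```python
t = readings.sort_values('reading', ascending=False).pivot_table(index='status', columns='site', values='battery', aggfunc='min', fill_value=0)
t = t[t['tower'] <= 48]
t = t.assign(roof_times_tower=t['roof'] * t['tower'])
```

72

sort by reading descending:
  status    site  battery  reading
5     ok    roof       60      967
8     ok   tower       43      620
6   warn    roof       46      614
0   warn   tower       82      582
1   warn   tower       55      511
4   fail   tower       48      468
3     ok  garage       24      405
7   fail   tower       71      369
9   fail  garage       72      128
2   warn  garage       14       25
pivot: rows=status, cols=site, min(battery):
site    garage  roof  tower
status                     
fail        72     0     48
ok          24    60     43
warn        14    46     55
filter rows where tower <= 48:
site    garage  roof  tower
status                     
fail        72     0     48
ok          24    60     43
add column roof_times_tower = t['roof'] * t['tower']:
site    garage  roof  tower  roof_times_tower
status                                       
fail        72     0     48                 0
ok          24    60     43              2580
add column delta = t['garage'] - t['roof_times_tower']:
site    garage  roof  tower  roof_times_tower  delta
status                                              
fail        72     0     48                 0     72
ok          24    60     43              2580  -2556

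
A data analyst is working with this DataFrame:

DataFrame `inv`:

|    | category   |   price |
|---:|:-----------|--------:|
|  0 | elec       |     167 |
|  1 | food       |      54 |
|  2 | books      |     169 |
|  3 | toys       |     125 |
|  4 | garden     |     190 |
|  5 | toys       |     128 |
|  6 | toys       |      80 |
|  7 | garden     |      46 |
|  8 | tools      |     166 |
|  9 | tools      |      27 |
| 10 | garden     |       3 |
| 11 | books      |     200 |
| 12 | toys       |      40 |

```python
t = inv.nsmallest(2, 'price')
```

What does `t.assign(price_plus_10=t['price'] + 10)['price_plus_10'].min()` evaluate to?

13

take 2 rows with smallest price:
   category  price
10   garden      3
9     tools     27
add column price_plus_10 = t['price'] + 10:
   category  price  price_plus_10
10   garden      3             13
9     tools     27             37
Then the min of column 'price_plus_10': 13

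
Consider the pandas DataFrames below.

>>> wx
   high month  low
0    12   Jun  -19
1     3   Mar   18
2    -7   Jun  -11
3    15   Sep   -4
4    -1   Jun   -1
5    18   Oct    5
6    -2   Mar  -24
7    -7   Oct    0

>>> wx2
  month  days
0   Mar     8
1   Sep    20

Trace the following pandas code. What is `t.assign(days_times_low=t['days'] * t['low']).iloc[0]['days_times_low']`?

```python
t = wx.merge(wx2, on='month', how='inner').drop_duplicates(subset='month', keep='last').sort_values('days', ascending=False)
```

merge on 'month' (how='inner') → 3 rows:
   high month  low  days
0     3   Mar   18     8
1    15   Sep   -4    20
2    -2   Mar  -24     8
drop duplicate month (keep=last):
   high month  low  days
1    15   Sep   -4    20
2    -2   Mar  -24     8
sort by days descending:
   high month  low  days
1    15   Sep   -4    20
2    -2   Mar  -24     8
add column days_times_low = t['days'] * t['low']:
   high month  low  days  days_times_low
1    15   Sep   -4    20             -80
2    -2   Mar  -24     8            -192
The value at position 0, column 'days_times_low' is -80.

-80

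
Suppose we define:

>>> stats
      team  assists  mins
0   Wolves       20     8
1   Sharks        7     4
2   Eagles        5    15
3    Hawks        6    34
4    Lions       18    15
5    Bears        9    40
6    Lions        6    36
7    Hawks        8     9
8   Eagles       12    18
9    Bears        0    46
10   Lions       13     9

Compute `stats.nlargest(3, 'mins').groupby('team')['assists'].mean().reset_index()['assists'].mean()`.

5.25

take 3 rows with largest mins:
    team  assists  mins
9  Bears        0    46
5  Bears        9    40
6  Lions        6    36
group by team, mean of assists:
team
Bears    4.5
Lions    6.0
Name: assists, dtype: float64
reset_index():
    team  assists
0  Bears      4.5
1  Lions      6.0
Taking the mean of column 'assists' gives 5.25.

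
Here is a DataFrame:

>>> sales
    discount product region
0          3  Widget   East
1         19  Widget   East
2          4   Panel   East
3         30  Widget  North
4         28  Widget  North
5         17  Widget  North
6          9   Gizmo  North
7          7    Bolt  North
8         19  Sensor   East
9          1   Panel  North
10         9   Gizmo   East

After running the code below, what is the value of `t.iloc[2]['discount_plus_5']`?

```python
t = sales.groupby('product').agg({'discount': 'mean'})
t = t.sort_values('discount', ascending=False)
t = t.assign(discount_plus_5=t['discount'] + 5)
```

14.0

group by product, mean of discount:
         discount
product          
Bolt          7.0
Gizmo         9.0
Panel         2.5
Sensor       19.0
Widget       19.4
sort by discount descending:
         discount
product          
Widget       19.4
Sensor       19.0
Gizmo         9.0
Bolt          7.0
Panel         2.5
add column discount_plus_5 = t['discount'] + 5:
         discount  discount_plus_5
product                           
Widget       19.4             24.4
Sensor       19.0             24.0
Gizmo         9.0             14.0
Bolt          7.0             12.0
Panel         2.5              7.5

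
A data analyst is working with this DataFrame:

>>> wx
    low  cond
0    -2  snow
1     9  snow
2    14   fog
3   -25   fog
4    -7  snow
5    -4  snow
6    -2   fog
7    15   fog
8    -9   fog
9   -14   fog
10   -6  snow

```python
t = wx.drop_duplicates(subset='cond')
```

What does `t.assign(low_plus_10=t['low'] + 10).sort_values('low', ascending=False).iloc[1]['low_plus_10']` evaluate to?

8

drop duplicate cond (keep=first):
   low  cond
0   -2  snow
2   14   fog
add column low_plus_10 = t['low'] + 10:
   low  cond  low_plus_10
0   -2  snow            8
2   14   fog           24
sort by low descending:
   low  cond  low_plus_10
2   14   fog           24
0   -2  snow            8
Taking the value at position 1, column 'low_plus_10' gives 8.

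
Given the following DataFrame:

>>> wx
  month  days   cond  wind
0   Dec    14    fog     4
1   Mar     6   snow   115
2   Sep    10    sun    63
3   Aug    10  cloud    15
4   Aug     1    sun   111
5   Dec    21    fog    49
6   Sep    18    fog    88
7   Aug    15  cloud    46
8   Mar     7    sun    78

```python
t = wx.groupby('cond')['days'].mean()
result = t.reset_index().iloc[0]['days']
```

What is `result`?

group by cond, mean of days:
cond
cloud    12.500000
fog      17.666667
snow      6.000000
sun       6.000000
Name: days, dtype: float64
reset_index():
    cond       days
0  cloud  12.500000
1    fog  17.666667
2   snow   6.000000
3    sun   6.000000
Reading off the value at position 0, column 'days', we get 12.5.

12.5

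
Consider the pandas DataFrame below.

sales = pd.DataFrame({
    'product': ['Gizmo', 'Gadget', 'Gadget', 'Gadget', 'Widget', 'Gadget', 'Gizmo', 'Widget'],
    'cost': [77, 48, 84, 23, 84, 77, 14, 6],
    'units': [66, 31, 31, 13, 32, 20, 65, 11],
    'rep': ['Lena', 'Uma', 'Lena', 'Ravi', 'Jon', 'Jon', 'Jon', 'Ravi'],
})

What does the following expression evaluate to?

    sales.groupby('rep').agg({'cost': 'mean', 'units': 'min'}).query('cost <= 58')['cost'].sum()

62.5

group by rep: mean(cost), min(units):
           cost  units
rep                   
Jon   58.333333     20
Lena  80.500000     31
Ravi  14.500000     11
Uma   48.000000     31
filter rows where cost <= 58:
      cost  units
rep              
Ravi  14.5     11
Uma   48.0     31
So sum() = 62.5.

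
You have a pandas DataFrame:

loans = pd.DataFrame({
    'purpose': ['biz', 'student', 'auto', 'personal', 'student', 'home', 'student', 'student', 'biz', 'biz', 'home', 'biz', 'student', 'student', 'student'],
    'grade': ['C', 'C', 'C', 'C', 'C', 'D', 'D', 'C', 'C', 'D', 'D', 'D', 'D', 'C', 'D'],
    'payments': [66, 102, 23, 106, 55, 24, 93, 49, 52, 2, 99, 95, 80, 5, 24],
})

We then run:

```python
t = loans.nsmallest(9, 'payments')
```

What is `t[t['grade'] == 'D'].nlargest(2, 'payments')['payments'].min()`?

take 9 rows with smallest payments:
    purpose grade  payments
9       biz     D         2
13  student     C         5
2      auto     C        23
5      home     D        24
14  student     D        24
7   student     C        49
8       biz     C        52
4   student     C        55
0       biz     C        66
filter rows where grade == 'D':
    purpose grade  payments
9       biz     D         2
5      home     D        24
14  student     D        24
take 2 rows with largest payments:
    purpose grade  payments
5      home     D        24
14  student     D        24

24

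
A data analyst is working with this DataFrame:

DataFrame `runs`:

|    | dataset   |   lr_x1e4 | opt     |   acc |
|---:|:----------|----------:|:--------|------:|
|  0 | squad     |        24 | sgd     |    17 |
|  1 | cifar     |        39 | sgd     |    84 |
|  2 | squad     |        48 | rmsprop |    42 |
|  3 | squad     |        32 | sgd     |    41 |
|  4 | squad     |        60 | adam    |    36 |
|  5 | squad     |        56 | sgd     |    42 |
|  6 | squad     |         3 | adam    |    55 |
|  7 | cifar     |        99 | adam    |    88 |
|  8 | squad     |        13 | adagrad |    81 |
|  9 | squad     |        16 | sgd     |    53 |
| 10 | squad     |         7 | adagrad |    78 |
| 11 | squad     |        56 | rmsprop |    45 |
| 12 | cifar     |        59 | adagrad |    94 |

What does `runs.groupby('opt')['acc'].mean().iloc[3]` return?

group by opt, mean of acc:
opt
adagrad    84.333333
adam       59.666667
rmsprop    43.500000
sgd        47.400000
Name: acc, dtype: float64

47.4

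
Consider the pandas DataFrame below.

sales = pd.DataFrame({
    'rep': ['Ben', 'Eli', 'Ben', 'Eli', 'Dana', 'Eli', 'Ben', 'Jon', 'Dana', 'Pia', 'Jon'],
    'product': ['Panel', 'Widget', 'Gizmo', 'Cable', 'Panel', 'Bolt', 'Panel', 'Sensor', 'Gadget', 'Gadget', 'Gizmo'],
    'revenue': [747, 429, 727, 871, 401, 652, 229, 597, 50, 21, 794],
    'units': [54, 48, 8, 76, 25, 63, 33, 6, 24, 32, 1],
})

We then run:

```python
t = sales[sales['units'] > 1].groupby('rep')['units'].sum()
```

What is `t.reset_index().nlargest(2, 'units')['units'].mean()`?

141.0

filter rows where units > 1:
    rep product  revenue  units
0   Ben   Panel      747     54
1   Eli  Widget      429     48
2   Ben   Gizmo      727      8
3   Eli   Cable      871     76
4  Dana   Panel      401     25
5   Eli    Bolt      652     63
6   Ben   Panel      229     33
7   Jon  Sensor      597      6
8  Dana  Gadget       50     24
9   Pia  Gadget       21     32
group by rep, sum of units:
rep
Ben      95
Dana     49
Eli     187
Jon       6
Pia      32
Name: units, dtype: int64
reset_index():
    rep  units
0   Ben     95
1  Dana     49
2   Eli    187
3   Jon      6
4   Pia     32
take 2 rows with largest units:
   rep  units
2  Eli    187
0  Ben     95
The mean of column 'units' is 141.0.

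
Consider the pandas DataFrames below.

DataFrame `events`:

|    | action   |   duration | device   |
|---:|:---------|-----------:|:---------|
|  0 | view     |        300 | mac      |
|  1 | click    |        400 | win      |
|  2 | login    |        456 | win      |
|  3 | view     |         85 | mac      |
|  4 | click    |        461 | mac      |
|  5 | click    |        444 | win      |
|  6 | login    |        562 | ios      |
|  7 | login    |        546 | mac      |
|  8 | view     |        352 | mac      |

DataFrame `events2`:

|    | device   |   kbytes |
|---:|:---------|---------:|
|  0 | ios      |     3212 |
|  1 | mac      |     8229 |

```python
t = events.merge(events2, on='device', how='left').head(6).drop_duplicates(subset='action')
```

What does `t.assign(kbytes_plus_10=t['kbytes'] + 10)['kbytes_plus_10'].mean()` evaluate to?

merge on 'device' (how='left') → 9 rows:
  action  duration device  kbytes
0   view       300    mac  8229.0
1  click       400    win     NaN
2  login       456    win     NaN
3   view        85    mac  8229.0
4  click       461    mac  8229.0
5  click       444    win     NaN
6  login       562    ios  3212.0
7  login       546    mac  8229.0
8   view       352    mac  8229.0
take first 6 rows:
  action  duration device  kbytes
0   view       300    mac  8229.0
1  click       400    win     NaN
2  login       456    win     NaN
3   view        85    mac  8229.0
4  click       461    mac  8229.0
5  click       444    win     NaN
drop duplicate action (keep=first):
  action  duration device  kbytes
0   view       300    mac  8229.0
1  click       400    win     NaN
2  login       456    win     NaN
add column kbytes_plus_10 = t['kbytes'] + 10:
  action  duration device  kbytes  kbytes_plus_10
0   view       300    mac  8229.0          8239.0
1  click       400    win     NaN             NaN
2  login       456    win     NaN             NaN

8239.0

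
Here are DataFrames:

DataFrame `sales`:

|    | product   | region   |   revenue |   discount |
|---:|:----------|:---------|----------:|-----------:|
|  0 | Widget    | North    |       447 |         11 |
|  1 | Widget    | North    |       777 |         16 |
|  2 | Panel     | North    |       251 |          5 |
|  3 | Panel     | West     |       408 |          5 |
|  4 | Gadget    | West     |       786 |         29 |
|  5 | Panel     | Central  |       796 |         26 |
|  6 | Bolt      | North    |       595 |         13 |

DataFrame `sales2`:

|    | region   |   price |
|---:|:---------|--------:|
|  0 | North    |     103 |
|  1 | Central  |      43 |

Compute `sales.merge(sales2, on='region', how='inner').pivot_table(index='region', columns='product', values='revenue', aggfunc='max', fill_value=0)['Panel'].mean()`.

merge on 'region' (how='inner') → 5 rows:
  product   region  revenue  discount  price
0  Widget    North      447        11    103
1  Widget    North      777        16    103
2   Panel    North      251         5    103
3   Panel  Central      796        26     43
4    Bolt    North      595        13    103
pivot: rows=region, cols=product, max(revenue):
product  Bolt  Panel  Widget
region                      
Central     0    796       0
North     595    251     777
Reading off the mean of column 'Panel', we get 523.5.

523.5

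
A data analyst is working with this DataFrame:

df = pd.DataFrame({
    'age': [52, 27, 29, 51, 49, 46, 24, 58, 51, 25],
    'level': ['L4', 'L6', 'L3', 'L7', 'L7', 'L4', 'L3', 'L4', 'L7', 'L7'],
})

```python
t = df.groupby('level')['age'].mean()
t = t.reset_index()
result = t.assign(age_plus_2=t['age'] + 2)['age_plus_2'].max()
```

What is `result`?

54.0

group by level, mean of age:
level
L3    26.5
L4    52.0
L6    27.0
L7    44.0
Name: age, dtype: float64
reset_index():
  level   age
0    L3  26.5
1    L4  52.0
2    L6  27.0
3    L7  44.0
add column age_plus_2 = t['age'] + 2:
  level   age  age_plus_2
0    L3  26.5        28.5
1    L4  52.0        54.0
2    L6  27.0        29.0
3    L7  44.0        46.0
So max() = 54.0.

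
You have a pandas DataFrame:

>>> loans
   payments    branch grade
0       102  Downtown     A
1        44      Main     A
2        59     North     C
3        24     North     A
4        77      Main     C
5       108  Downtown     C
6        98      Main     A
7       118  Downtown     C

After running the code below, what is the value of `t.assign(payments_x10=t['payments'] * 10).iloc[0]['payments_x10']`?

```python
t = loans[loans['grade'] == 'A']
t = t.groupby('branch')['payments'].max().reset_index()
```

1020

filter rows where grade == 'A':
   payments    branch grade
0       102  Downtown     A
1        44      Main     A
3        24     North     A
6        98      Main     A
group by branch, max of payments:
branch
Downtown    102
Main         98
North        24
Name: payments, dtype: int64
reset_index():
     branch  payments
0  Downtown       102
1      Main        98
2     North        24
add column payments_x10 = t['payments'] * 10:
     branch  payments  payments_x10
0  Downtown       102          1020
1      Main        98           980
2     North        24           240
Hence 1020.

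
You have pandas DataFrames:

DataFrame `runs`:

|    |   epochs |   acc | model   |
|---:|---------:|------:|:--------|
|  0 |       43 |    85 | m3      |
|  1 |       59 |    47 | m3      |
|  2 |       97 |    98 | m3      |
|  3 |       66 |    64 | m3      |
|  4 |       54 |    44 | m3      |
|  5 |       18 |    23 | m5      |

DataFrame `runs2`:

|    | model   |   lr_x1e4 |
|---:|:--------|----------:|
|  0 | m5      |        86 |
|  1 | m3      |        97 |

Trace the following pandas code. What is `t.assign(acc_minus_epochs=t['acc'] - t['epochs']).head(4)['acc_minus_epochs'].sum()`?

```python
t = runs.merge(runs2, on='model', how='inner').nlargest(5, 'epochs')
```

-23

merge on 'model' (how='inner') → 6 rows:
   epochs  acc model  lr_x1e4
0      43   85    m3       97
1      59   47    m3       97
2      97   98    m3       97
3      66   64    m3       97
4      54   44    m3       97
5      18   23    m5       86
take 5 rows with largest epochs:
   epochs  acc model  lr_x1e4
2      97   98    m3       97
3      66   64    m3       97
1      59   47    m3       97
4      54   44    m3       97
0      43   85    m3       97
add column acc_minus_epochs = t['acc'] - t['epochs']:
   epochs  acc model  lr_x1e4  acc_minus_epochs
2      97   98    m3       97                 1
3      66   64    m3       97                -2
1      59   47    m3       97               -12
4      54   44    m3       97               -10
0      43   85    m3       97                42
take first 4 rows:
   epochs  acc model  lr_x1e4  acc_minus_epochs
2      97   98    m3       97                 1
3      66   64    m3       97                -2
1      59   47    m3       97               -12
4      54   44    m3       97               -10
Reading off the sum of column 'acc_minus_epochs', we get -23.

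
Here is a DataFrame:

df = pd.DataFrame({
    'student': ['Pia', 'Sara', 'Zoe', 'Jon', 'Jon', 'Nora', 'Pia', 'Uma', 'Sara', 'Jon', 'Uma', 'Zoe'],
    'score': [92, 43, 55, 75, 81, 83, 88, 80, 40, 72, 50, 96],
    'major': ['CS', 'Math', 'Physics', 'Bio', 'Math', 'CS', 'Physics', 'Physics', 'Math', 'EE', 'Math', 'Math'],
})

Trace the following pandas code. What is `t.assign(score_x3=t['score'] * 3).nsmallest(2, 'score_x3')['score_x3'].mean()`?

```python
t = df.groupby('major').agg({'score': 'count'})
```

group by major, count of score:
         score
major         
Bio          1
CS           2
EE           1
Math         5
Physics      3
add column score_x3 = t['score'] * 3:
         score  score_x3
major                   
Bio          1         3
CS           2         6
EE           1         3
Math         5        15
Physics      3         9
take 2 rows with smallest score_x3:
       score  score_x3
major                 
Bio        1         3
EE         1         3
Finally, mean of column 'score_x3' = 3.0.

3.0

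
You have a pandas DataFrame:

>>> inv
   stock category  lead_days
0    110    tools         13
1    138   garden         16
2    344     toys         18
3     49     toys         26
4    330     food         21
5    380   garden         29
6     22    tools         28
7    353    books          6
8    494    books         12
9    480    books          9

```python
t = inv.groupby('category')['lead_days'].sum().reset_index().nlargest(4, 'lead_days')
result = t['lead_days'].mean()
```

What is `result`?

group by category, sum of lead_days:
category
books     27
food      21
garden    45
tools     41
toys      44
Name: lead_days, dtype: int64
reset_index():
  category  lead_days
0    books         27
1     food         21
2   garden         45
3    tools         41
4     toys         44
take 4 rows with largest lead_days:
  category  lead_days
2   garden         45
4     toys         44
3    tools         41
0    books         27
Taking the mean of column 'lead_days' gives 39.25.

39.25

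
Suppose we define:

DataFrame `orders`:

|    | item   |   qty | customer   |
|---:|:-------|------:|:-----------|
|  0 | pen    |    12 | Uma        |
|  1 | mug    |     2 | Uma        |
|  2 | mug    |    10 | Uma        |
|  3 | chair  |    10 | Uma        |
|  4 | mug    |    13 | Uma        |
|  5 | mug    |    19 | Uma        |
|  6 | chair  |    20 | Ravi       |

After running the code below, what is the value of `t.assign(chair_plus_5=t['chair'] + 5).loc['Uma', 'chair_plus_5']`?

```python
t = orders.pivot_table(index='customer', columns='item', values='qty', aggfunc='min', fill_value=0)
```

pivot: rows=customer, cols=item, min(qty):
item      chair  mug  pen
customer                 
Ravi         20    0    0
Uma          10    2   12
add column chair_plus_5 = t['chair'] + 5:
item      chair  mug  pen  chair_plus_5
customer                               
Ravi         20    0    0            25
Uma          10    2   12            15
value at row 'Uma', column 'chair_plus_5' → 15

15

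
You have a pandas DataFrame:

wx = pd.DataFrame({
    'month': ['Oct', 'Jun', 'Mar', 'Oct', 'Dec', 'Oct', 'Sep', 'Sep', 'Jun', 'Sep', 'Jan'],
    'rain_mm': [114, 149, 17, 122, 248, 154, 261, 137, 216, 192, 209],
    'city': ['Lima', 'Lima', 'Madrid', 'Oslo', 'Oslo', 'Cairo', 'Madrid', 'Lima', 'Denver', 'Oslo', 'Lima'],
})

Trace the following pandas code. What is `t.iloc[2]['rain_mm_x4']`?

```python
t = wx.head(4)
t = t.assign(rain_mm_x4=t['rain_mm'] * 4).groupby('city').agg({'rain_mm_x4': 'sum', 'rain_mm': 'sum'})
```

take first 4 rows:
  month  rain_mm    city
0   Oct      114    Lima
1   Jun      149    Lima
2   Mar       17  Madrid
3   Oct      122    Oslo
add column rain_mm_x4 = t['rain_mm'] * 4:
  month  rain_mm    city  rain_mm_x4
0   Oct      114    Lima         456
1   Jun      149    Lima         596
2   Mar       17  Madrid          68
3   Oct      122    Oslo         488
group by city: sum(rain_mm_x4), sum(rain_mm):
        rain_mm_x4  rain_mm
city                       
Lima          1052      263
Madrid          68       17
Oslo           488      122
Taking the value at position 2, column 'rain_mm_x4' gives 488.

488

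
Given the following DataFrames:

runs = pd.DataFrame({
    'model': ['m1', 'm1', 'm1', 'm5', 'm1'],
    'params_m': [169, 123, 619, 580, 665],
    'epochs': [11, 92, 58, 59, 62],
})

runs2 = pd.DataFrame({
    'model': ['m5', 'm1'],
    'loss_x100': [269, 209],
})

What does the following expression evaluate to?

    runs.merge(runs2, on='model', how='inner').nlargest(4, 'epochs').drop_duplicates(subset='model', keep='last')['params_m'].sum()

1199

merge on 'model' (how='inner') → 5 rows:
  model  params_m  epochs  loss_x100
0    m1       169      11        209
1    m1       123      92        209
2    m1       619      58        209
3    m5       580      59        269
4    m1       665      62        209
take 4 rows with largest epochs:
  model  params_m  epochs  loss_x100
1    m1       123      92        209
4    m1       665      62        209
3    m5       580      59        269
2    m1       619      58        209
drop duplicate model (keep=last):
  model  params_m  epochs  loss_x100
3    m5       580      59        269
2    m1       619      58        209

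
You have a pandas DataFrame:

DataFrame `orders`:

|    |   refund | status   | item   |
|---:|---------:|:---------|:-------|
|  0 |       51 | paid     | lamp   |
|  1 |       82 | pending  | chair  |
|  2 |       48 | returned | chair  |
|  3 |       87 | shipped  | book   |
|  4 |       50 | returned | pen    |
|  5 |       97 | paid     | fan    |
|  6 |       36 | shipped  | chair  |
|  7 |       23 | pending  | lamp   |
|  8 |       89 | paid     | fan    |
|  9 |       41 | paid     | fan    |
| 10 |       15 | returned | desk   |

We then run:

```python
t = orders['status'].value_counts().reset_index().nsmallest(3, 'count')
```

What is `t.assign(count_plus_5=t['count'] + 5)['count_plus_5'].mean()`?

7.33333333333

value_counts of status:
status
paid        4
returned    3
pending     2
shipped     2
Name: count, dtype: int64
reset_index():
     status  count
0      paid      4
1  returned      3
2   pending      2
3   shipped      2
take 3 rows with smallest count:
     status  count
2   pending      2
3   shipped      2
1  returned      3
add column count_plus_5 = t['count'] + 5:
     status  count  count_plus_5
2   pending      2             7
3   shipped      2             7
1  returned      3             8
mean of column 'count_plus_5' → 7.33333333333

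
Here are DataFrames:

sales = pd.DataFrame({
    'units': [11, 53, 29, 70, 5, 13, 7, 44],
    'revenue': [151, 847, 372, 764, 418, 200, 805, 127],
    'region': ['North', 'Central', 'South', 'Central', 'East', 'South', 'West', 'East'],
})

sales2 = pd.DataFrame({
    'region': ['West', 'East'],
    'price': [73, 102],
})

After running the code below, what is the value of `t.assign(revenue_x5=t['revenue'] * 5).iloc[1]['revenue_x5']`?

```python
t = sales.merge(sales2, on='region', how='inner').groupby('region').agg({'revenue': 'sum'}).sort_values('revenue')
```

4025

merge on 'region' (how='inner') → 3 rows:
   units  revenue region  price
0      5      418   East    102
1      7      805   West     73
2     44      127   East    102
group by region, sum of revenue:
        revenue
region         
East        545
West        805
sort by revenue:
        revenue
region         
East        545
West        805
add column revenue_x5 = t['revenue'] * 5:
        revenue  revenue_x5
region                     
East        545        2725
West        805        4025
So iloc[1]['revenue_x5'] = 4025.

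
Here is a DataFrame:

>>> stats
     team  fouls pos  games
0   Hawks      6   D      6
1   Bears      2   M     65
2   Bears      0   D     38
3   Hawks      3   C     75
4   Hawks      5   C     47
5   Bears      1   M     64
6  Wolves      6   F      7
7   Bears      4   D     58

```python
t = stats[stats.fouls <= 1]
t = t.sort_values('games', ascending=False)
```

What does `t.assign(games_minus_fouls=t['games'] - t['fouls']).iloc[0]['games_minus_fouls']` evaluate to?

63

filter rows where fouls <= 1:
    team  fouls pos  games
2  Bears      0   D     38
5  Bears      1   M     64
sort by games descending:
    team  fouls pos  games
5  Bears      1   M     64
2  Bears      0   D     38
add column games_minus_fouls = t['games'] - t['fouls']:
    team  fouls pos  games  games_minus_fouls
5  Bears      1   M     64                 63
2  Bears      0   D     38                 38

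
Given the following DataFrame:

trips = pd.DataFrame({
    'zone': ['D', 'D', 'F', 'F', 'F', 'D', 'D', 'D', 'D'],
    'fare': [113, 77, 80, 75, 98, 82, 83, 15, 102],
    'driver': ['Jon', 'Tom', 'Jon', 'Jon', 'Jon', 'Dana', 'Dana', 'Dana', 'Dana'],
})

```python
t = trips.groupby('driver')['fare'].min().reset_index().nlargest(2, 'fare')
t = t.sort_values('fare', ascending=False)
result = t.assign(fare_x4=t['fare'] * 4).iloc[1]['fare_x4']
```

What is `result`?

300

group by driver, min of fare:
driver
Dana    15
Jon     75
Tom     77
Name: fare, dtype: int64
reset_index():
  driver  fare
0   Dana    15
1    Jon    75
2    Tom    77
take 2 rows with largest fare:
  driver  fare
2    Tom    77
1    Jon    75
sort by fare descending:
  driver  fare
2    Tom    77
1    Jon    75
add column fare_x4 = t['fare'] * 4:
  driver  fare  fare_x4
2    Tom    77      308
1    Jon    75      300
Hence 300.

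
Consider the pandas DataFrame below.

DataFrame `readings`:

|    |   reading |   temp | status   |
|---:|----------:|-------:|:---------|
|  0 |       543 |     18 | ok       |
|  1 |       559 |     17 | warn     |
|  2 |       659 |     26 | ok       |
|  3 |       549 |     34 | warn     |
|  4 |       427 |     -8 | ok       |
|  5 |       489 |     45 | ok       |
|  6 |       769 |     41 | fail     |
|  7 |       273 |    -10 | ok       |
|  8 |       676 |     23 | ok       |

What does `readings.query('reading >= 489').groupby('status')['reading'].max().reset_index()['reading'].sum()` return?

2004

filter rows where reading >= 489:
   reading  temp status
0      543    18     ok
1      559    17   warn
2      659    26     ok
3      549    34   warn
5      489    45     ok
6      769    41   fail
8      676    23     ok
group by status, max of reading:
status
fail    769
ok      676
warn    559
Name: reading, dtype: int64
reset_index():
  status  reading
0   fail      769
1     ok      676
2   warn      559
Finally, sum of column 'reading' = 2004.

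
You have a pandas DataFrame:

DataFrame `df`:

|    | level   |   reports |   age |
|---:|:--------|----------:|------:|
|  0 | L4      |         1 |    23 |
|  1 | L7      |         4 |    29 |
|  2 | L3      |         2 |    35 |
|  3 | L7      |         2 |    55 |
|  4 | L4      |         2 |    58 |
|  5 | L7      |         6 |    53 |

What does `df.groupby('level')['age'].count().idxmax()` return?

L7

group by level, count of age:
level
L3    1
L4    2
L7    3
Name: age, dtype: int64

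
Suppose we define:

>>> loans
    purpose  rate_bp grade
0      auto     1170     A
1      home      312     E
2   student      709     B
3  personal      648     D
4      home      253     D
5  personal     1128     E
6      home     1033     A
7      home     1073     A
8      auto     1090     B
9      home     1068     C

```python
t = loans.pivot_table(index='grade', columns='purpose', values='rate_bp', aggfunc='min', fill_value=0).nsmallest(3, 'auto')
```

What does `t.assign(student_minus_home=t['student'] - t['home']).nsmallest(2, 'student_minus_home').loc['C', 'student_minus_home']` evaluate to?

pivot: rows=grade, cols=purpose, min(rate_bp):
purpose  auto  home  personal  student
grade                                 
A        1170  1033         0        0
B        1090     0         0      709
C           0  1068         0        0
D           0   253       648        0
E           0   312      1128        0
take 3 rows with smallest auto:
purpose  auto  home  personal  student
grade                                 
C           0  1068         0        0
D           0   253       648        0
E           0   312      1128        0
add column student_minus_home = t['student'] - t['home']:
purpose  auto  home  personal  student  student_minus_home
grade                                                     
C           0  1068         0        0               -1068
D           0   253       648        0                -253
E           0   312      1128        0                -312
take 2 rows with smallest student_minus_home:
purpose  auto  home  personal  student  student_minus_home
grade                                                     
C           0  1068         0        0               -1068
E           0   312      1128        0                -312
Then the value at row 'C', column 'student_minus_home': -1068

-1068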